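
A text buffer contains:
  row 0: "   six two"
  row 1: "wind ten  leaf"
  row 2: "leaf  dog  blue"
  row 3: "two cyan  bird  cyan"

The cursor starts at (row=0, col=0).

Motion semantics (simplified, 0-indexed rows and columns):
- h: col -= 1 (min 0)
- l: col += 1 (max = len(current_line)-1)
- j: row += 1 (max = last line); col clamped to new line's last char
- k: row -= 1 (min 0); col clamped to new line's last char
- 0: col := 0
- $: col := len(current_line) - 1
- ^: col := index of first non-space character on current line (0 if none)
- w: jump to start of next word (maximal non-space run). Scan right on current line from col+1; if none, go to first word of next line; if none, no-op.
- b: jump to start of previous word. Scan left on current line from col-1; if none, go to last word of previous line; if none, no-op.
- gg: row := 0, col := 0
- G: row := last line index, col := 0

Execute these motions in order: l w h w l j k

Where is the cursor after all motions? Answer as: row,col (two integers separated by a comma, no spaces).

After 1 (l): row=0 col=1 char='_'
After 2 (w): row=0 col=3 char='s'
After 3 (h): row=0 col=2 char='_'
After 4 (w): row=0 col=3 char='s'
After 5 (l): row=0 col=4 char='i'
After 6 (j): row=1 col=4 char='_'
After 7 (k): row=0 col=4 char='i'

Answer: 0,4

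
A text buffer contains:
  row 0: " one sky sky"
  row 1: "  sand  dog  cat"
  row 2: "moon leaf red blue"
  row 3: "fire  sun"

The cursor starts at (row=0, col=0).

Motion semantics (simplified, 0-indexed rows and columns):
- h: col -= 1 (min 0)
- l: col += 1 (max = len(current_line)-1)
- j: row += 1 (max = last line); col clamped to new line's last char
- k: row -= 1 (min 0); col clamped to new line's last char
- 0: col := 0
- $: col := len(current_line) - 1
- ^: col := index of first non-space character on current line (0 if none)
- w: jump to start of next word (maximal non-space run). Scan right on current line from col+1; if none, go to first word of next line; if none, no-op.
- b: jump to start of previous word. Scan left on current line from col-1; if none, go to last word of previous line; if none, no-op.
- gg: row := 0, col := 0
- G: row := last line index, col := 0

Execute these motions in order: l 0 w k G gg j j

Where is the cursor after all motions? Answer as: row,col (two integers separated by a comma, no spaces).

Answer: 2,0

Derivation:
After 1 (l): row=0 col=1 char='o'
After 2 (0): row=0 col=0 char='_'
After 3 (w): row=0 col=1 char='o'
After 4 (k): row=0 col=1 char='o'
After 5 (G): row=3 col=0 char='f'
After 6 (gg): row=0 col=0 char='_'
After 7 (j): row=1 col=0 char='_'
After 8 (j): row=2 col=0 char='m'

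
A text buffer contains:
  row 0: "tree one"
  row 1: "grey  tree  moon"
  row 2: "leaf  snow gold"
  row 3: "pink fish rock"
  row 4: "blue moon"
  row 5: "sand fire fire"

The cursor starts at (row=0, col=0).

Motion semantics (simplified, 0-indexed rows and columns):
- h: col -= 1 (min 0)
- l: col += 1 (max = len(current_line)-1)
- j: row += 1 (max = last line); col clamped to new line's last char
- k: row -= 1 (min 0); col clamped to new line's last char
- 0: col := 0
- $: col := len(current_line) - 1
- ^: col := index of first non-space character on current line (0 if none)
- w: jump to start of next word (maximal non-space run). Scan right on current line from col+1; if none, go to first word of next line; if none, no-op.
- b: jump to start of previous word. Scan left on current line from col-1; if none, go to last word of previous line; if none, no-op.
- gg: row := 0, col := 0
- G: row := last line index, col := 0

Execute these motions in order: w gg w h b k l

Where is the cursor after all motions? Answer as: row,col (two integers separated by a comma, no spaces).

Answer: 0,1

Derivation:
After 1 (w): row=0 col=5 char='o'
After 2 (gg): row=0 col=0 char='t'
After 3 (w): row=0 col=5 char='o'
After 4 (h): row=0 col=4 char='_'
After 5 (b): row=0 col=0 char='t'
After 6 (k): row=0 col=0 char='t'
After 7 (l): row=0 col=1 char='r'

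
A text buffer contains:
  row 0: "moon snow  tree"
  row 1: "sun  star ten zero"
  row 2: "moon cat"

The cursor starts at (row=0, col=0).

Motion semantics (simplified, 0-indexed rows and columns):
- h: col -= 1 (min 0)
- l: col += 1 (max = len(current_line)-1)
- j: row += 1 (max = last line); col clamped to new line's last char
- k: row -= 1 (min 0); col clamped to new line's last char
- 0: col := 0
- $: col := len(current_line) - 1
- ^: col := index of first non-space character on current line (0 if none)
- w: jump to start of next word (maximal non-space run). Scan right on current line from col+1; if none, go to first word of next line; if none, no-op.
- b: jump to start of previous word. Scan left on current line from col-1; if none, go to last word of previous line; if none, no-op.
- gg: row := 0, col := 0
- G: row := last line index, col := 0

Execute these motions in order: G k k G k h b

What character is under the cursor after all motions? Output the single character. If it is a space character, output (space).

After 1 (G): row=2 col=0 char='m'
After 2 (k): row=1 col=0 char='s'
After 3 (k): row=0 col=0 char='m'
After 4 (G): row=2 col=0 char='m'
After 5 (k): row=1 col=0 char='s'
After 6 (h): row=1 col=0 char='s'
After 7 (b): row=0 col=11 char='t'

Answer: t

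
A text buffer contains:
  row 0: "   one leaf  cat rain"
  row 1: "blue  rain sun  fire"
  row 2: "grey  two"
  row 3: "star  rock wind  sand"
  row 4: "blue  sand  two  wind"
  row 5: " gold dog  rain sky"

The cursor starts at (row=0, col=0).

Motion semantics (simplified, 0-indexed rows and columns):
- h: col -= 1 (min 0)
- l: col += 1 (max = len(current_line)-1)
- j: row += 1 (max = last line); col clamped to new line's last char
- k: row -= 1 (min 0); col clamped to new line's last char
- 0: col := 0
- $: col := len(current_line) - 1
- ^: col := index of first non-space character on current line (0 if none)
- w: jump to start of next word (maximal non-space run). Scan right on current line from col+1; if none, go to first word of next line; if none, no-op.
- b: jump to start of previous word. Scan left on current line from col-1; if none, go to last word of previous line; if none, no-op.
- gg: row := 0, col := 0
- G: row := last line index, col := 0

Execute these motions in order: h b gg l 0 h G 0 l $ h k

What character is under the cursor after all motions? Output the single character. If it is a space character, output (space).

After 1 (h): row=0 col=0 char='_'
After 2 (b): row=0 col=0 char='_'
After 3 (gg): row=0 col=0 char='_'
After 4 (l): row=0 col=1 char='_'
After 5 (0): row=0 col=0 char='_'
After 6 (h): row=0 col=0 char='_'
After 7 (G): row=5 col=0 char='_'
After 8 (0): row=5 col=0 char='_'
After 9 (l): row=5 col=1 char='g'
After 10 ($): row=5 col=18 char='y'
After 11 (h): row=5 col=17 char='k'
After 12 (k): row=4 col=17 char='w'

Answer: w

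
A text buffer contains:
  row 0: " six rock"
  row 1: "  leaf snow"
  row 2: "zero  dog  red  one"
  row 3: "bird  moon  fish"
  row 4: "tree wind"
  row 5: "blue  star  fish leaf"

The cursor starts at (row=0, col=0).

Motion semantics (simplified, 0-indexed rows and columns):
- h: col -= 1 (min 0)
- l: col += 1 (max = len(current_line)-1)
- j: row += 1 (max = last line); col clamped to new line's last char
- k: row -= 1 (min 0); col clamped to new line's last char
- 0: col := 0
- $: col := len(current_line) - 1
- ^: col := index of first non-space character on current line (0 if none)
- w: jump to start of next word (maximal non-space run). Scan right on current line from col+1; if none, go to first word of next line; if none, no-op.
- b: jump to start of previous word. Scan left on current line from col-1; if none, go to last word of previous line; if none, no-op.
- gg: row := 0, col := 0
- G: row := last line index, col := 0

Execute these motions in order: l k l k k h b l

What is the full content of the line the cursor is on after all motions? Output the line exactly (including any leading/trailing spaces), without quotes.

After 1 (l): row=0 col=1 char='s'
After 2 (k): row=0 col=1 char='s'
After 3 (l): row=0 col=2 char='i'
After 4 (k): row=0 col=2 char='i'
After 5 (k): row=0 col=2 char='i'
After 6 (h): row=0 col=1 char='s'
After 7 (b): row=0 col=1 char='s'
After 8 (l): row=0 col=2 char='i'

Answer:  six rock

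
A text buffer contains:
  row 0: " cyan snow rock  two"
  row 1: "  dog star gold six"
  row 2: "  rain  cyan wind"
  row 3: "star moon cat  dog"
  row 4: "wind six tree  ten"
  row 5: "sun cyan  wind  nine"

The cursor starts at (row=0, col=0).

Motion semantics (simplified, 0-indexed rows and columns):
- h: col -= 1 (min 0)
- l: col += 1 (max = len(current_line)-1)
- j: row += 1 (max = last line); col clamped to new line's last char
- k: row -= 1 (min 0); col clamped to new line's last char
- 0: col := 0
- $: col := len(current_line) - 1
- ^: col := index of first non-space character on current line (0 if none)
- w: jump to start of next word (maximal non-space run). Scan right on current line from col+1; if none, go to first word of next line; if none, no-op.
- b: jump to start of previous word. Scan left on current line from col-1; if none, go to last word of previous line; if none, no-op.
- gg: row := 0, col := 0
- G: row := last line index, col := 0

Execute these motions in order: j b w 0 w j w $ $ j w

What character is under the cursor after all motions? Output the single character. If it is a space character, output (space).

After 1 (j): row=1 col=0 char='_'
After 2 (b): row=0 col=17 char='t'
After 3 (w): row=1 col=2 char='d'
After 4 (0): row=1 col=0 char='_'
After 5 (w): row=1 col=2 char='d'
After 6 (j): row=2 col=2 char='r'
After 7 (w): row=2 col=8 char='c'
After 8 ($): row=2 col=16 char='d'
After 9 ($): row=2 col=16 char='d'
After 10 (j): row=3 col=16 char='o'
After 11 (w): row=4 col=0 char='w'

Answer: w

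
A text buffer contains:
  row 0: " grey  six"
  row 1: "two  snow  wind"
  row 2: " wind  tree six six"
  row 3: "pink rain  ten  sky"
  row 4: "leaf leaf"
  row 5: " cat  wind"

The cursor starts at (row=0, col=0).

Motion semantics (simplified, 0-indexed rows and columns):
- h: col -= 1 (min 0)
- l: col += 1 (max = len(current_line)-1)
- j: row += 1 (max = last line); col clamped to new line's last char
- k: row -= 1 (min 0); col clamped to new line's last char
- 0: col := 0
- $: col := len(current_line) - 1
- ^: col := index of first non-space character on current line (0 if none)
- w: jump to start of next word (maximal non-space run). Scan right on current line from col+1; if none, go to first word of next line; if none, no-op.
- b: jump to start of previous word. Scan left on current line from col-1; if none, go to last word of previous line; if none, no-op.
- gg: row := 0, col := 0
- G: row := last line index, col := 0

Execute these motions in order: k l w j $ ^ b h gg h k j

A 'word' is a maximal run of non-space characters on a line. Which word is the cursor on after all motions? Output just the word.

Answer: two

Derivation:
After 1 (k): row=0 col=0 char='_'
After 2 (l): row=0 col=1 char='g'
After 3 (w): row=0 col=7 char='s'
After 4 (j): row=1 col=7 char='o'
After 5 ($): row=1 col=14 char='d'
After 6 (^): row=1 col=0 char='t'
After 7 (b): row=0 col=7 char='s'
After 8 (h): row=0 col=6 char='_'
After 9 (gg): row=0 col=0 char='_'
After 10 (h): row=0 col=0 char='_'
After 11 (k): row=0 col=0 char='_'
After 12 (j): row=1 col=0 char='t'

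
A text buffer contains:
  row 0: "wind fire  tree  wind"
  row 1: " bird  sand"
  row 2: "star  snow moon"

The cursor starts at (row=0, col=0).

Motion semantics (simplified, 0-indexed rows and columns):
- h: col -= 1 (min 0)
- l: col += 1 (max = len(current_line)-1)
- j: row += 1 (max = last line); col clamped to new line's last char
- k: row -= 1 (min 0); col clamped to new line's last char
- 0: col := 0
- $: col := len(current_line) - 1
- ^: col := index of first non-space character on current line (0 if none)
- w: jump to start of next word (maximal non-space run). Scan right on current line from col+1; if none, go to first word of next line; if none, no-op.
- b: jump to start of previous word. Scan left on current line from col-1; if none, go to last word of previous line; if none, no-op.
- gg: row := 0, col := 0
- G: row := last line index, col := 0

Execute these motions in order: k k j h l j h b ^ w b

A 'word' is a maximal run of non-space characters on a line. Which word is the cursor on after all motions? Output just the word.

After 1 (k): row=0 col=0 char='w'
After 2 (k): row=0 col=0 char='w'
After 3 (j): row=1 col=0 char='_'
After 4 (h): row=1 col=0 char='_'
After 5 (l): row=1 col=1 char='b'
After 6 (j): row=2 col=1 char='t'
After 7 (h): row=2 col=0 char='s'
After 8 (b): row=1 col=7 char='s'
After 9 (^): row=1 col=1 char='b'
After 10 (w): row=1 col=7 char='s'
After 11 (b): row=1 col=1 char='b'

Answer: bird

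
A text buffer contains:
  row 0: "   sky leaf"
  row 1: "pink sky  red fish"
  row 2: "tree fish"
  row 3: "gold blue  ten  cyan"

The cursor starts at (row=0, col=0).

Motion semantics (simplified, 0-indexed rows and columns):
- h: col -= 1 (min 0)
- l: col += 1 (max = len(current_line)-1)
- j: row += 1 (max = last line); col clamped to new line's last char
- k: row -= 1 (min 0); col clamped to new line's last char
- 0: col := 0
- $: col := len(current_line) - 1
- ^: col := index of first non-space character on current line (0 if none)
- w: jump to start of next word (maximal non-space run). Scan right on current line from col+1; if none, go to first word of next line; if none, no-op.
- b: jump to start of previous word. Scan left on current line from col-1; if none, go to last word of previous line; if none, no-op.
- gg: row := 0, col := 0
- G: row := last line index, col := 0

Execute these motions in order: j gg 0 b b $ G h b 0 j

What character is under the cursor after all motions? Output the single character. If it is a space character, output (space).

After 1 (j): row=1 col=0 char='p'
After 2 (gg): row=0 col=0 char='_'
After 3 (0): row=0 col=0 char='_'
After 4 (b): row=0 col=0 char='_'
After 5 (b): row=0 col=0 char='_'
After 6 ($): row=0 col=10 char='f'
After 7 (G): row=3 col=0 char='g'
After 8 (h): row=3 col=0 char='g'
After 9 (b): row=2 col=5 char='f'
After 10 (0): row=2 col=0 char='t'
After 11 (j): row=3 col=0 char='g'

Answer: g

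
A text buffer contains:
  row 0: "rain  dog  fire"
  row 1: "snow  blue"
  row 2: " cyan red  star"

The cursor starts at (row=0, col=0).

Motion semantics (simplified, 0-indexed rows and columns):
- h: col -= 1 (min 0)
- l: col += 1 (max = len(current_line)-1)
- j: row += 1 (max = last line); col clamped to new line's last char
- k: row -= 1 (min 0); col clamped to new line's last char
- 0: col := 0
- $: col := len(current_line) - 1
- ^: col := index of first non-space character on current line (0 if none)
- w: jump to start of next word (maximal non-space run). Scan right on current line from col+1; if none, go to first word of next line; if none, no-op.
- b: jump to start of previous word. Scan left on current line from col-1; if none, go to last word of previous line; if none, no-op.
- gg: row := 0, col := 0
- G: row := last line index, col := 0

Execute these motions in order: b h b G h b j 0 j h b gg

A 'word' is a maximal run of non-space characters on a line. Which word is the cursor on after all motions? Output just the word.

Answer: rain

Derivation:
After 1 (b): row=0 col=0 char='r'
After 2 (h): row=0 col=0 char='r'
After 3 (b): row=0 col=0 char='r'
After 4 (G): row=2 col=0 char='_'
After 5 (h): row=2 col=0 char='_'
After 6 (b): row=1 col=6 char='b'
After 7 (j): row=2 col=6 char='r'
After 8 (0): row=2 col=0 char='_'
After 9 (j): row=2 col=0 char='_'
After 10 (h): row=2 col=0 char='_'
After 11 (b): row=1 col=6 char='b'
After 12 (gg): row=0 col=0 char='r'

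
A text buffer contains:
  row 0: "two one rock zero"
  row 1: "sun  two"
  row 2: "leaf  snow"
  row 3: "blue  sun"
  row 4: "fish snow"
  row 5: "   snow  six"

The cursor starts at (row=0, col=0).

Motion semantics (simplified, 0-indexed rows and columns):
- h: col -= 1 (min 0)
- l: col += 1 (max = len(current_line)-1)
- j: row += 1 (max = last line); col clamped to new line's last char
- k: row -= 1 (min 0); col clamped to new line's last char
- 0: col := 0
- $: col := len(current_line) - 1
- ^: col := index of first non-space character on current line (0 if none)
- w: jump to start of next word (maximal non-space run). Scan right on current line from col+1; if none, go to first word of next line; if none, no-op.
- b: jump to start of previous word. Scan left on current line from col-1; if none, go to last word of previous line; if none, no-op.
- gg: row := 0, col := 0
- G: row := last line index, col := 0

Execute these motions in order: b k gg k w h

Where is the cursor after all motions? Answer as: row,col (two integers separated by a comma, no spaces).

After 1 (b): row=0 col=0 char='t'
After 2 (k): row=0 col=0 char='t'
After 3 (gg): row=0 col=0 char='t'
After 4 (k): row=0 col=0 char='t'
After 5 (w): row=0 col=4 char='o'
After 6 (h): row=0 col=3 char='_'

Answer: 0,3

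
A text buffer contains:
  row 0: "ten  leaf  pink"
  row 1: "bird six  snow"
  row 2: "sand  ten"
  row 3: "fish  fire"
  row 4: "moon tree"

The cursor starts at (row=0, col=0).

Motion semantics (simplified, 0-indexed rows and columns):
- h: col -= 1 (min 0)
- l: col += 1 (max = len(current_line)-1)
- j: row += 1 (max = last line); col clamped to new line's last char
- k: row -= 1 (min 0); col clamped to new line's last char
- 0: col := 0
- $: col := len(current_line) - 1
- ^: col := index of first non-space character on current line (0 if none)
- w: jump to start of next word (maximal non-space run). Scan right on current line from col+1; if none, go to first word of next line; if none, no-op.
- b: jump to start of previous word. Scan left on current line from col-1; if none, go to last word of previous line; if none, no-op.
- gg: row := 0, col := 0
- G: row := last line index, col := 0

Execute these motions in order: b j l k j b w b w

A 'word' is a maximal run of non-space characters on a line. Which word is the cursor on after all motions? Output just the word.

Answer: six

Derivation:
After 1 (b): row=0 col=0 char='t'
After 2 (j): row=1 col=0 char='b'
After 3 (l): row=1 col=1 char='i'
After 4 (k): row=0 col=1 char='e'
After 5 (j): row=1 col=1 char='i'
After 6 (b): row=1 col=0 char='b'
After 7 (w): row=1 col=5 char='s'
After 8 (b): row=1 col=0 char='b'
After 9 (w): row=1 col=5 char='s'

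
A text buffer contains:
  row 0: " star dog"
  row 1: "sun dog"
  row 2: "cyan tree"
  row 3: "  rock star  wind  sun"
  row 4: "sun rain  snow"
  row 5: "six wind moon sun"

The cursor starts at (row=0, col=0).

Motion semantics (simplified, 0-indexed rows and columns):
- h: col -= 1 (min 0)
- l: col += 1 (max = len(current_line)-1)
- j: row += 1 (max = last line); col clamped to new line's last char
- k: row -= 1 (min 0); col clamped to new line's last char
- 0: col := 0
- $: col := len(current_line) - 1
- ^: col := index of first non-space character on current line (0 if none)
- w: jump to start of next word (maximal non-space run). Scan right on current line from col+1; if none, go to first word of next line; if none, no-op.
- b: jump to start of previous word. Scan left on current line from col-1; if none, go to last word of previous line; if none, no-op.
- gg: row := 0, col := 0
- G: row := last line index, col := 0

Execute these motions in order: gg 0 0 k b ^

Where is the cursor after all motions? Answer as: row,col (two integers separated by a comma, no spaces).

Answer: 0,1

Derivation:
After 1 (gg): row=0 col=0 char='_'
After 2 (0): row=0 col=0 char='_'
After 3 (0): row=0 col=0 char='_'
After 4 (k): row=0 col=0 char='_'
After 5 (b): row=0 col=0 char='_'
After 6 (^): row=0 col=1 char='s'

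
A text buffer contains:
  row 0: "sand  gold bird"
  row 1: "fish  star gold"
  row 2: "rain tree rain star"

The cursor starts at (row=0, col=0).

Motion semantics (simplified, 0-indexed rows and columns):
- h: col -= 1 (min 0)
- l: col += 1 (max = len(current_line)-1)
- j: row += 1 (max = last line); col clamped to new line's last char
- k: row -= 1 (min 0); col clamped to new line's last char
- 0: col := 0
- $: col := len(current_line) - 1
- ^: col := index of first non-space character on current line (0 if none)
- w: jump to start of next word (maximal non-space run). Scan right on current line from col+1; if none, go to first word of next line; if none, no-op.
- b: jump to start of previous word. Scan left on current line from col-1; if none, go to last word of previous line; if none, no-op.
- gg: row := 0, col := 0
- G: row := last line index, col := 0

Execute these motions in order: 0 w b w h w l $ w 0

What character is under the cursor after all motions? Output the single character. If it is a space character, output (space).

Answer: f

Derivation:
After 1 (0): row=0 col=0 char='s'
After 2 (w): row=0 col=6 char='g'
After 3 (b): row=0 col=0 char='s'
After 4 (w): row=0 col=6 char='g'
After 5 (h): row=0 col=5 char='_'
After 6 (w): row=0 col=6 char='g'
After 7 (l): row=0 col=7 char='o'
After 8 ($): row=0 col=14 char='d'
After 9 (w): row=1 col=0 char='f'
After 10 (0): row=1 col=0 char='f'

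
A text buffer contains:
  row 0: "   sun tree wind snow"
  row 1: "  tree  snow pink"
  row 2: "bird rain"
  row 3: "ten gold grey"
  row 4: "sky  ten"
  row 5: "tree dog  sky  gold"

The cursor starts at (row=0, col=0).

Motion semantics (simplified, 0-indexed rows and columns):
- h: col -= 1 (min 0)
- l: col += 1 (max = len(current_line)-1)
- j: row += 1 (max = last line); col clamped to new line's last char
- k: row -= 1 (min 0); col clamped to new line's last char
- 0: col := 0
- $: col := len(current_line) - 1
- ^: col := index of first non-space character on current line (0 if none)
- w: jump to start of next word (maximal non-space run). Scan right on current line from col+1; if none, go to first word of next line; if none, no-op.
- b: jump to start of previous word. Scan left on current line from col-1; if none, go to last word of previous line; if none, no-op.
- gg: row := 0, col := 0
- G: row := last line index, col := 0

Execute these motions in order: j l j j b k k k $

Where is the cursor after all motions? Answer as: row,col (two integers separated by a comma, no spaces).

After 1 (j): row=1 col=0 char='_'
After 2 (l): row=1 col=1 char='_'
After 3 (j): row=2 col=1 char='i'
After 4 (j): row=3 col=1 char='e'
After 5 (b): row=3 col=0 char='t'
After 6 (k): row=2 col=0 char='b'
After 7 (k): row=1 col=0 char='_'
After 8 (k): row=0 col=0 char='_'
After 9 ($): row=0 col=20 char='w'

Answer: 0,20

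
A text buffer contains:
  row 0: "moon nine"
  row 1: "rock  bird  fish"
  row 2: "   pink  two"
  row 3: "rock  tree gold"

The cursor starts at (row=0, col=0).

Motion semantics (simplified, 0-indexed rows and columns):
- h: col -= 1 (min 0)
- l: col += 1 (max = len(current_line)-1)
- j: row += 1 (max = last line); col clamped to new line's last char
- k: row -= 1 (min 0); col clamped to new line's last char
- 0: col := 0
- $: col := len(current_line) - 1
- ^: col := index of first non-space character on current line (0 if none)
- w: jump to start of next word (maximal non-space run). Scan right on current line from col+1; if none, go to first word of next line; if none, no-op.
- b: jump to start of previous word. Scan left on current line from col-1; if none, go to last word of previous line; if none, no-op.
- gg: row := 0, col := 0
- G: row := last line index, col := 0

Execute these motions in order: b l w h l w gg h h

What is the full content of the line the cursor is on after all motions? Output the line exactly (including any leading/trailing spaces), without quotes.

Answer: moon nine

Derivation:
After 1 (b): row=0 col=0 char='m'
After 2 (l): row=0 col=1 char='o'
After 3 (w): row=0 col=5 char='n'
After 4 (h): row=0 col=4 char='_'
After 5 (l): row=0 col=5 char='n'
After 6 (w): row=1 col=0 char='r'
After 7 (gg): row=0 col=0 char='m'
After 8 (h): row=0 col=0 char='m'
After 9 (h): row=0 col=0 char='m'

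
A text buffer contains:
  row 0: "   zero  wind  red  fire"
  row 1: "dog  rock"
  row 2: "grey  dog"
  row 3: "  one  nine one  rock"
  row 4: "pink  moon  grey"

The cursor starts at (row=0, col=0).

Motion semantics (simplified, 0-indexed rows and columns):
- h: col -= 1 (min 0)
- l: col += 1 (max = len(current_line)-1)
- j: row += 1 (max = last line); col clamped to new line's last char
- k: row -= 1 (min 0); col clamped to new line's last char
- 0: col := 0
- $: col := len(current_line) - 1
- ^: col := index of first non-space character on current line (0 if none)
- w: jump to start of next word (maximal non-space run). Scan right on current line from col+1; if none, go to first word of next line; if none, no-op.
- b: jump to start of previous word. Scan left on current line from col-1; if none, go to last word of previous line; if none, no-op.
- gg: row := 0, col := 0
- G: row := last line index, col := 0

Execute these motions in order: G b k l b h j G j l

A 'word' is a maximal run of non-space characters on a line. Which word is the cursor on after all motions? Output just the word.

After 1 (G): row=4 col=0 char='p'
After 2 (b): row=3 col=17 char='r'
After 3 (k): row=2 col=8 char='g'
After 4 (l): row=2 col=8 char='g'
After 5 (b): row=2 col=6 char='d'
After 6 (h): row=2 col=5 char='_'
After 7 (j): row=3 col=5 char='_'
After 8 (G): row=4 col=0 char='p'
After 9 (j): row=4 col=0 char='p'
After 10 (l): row=4 col=1 char='i'

Answer: pink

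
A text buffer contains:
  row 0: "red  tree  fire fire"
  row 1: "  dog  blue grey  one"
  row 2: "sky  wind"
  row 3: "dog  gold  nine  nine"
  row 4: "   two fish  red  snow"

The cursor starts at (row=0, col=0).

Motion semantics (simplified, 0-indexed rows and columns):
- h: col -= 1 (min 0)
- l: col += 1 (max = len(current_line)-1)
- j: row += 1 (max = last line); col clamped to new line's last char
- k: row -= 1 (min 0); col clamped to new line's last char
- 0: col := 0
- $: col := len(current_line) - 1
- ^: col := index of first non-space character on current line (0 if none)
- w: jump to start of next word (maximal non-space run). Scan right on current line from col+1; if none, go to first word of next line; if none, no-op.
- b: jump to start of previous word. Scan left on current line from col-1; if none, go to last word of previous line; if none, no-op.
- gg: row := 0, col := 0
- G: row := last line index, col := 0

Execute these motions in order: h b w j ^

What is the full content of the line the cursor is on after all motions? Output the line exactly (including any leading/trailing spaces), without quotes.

After 1 (h): row=0 col=0 char='r'
After 2 (b): row=0 col=0 char='r'
After 3 (w): row=0 col=5 char='t'
After 4 (j): row=1 col=5 char='_'
After 5 (^): row=1 col=2 char='d'

Answer:   dog  blue grey  one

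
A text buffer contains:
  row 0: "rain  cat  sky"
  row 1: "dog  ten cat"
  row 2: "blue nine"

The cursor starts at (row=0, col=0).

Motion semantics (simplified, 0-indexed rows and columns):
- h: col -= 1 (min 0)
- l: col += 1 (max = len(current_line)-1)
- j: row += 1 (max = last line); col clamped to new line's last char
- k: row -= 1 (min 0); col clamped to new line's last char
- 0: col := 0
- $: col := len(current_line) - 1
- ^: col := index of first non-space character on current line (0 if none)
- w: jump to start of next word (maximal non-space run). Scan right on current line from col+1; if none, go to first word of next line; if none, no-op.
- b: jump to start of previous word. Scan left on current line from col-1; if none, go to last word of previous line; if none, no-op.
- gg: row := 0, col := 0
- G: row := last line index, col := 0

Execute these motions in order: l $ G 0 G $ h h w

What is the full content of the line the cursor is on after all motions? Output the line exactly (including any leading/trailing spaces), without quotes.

Answer: blue nine

Derivation:
After 1 (l): row=0 col=1 char='a'
After 2 ($): row=0 col=13 char='y'
After 3 (G): row=2 col=0 char='b'
After 4 (0): row=2 col=0 char='b'
After 5 (G): row=2 col=0 char='b'
After 6 ($): row=2 col=8 char='e'
After 7 (h): row=2 col=7 char='n'
After 8 (h): row=2 col=6 char='i'
After 9 (w): row=2 col=6 char='i'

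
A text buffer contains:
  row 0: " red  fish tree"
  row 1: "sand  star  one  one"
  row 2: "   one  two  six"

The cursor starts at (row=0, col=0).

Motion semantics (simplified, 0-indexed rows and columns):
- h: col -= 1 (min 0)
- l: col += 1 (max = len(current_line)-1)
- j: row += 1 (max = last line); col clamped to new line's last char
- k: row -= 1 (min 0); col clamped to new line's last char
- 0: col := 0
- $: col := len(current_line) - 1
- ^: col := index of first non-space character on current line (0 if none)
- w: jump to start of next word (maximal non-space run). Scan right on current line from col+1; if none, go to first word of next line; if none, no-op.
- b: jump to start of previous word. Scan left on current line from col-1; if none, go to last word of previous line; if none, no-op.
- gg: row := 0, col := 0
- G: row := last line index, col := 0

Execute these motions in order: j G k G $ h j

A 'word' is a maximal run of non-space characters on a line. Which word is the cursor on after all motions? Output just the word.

Answer: six

Derivation:
After 1 (j): row=1 col=0 char='s'
After 2 (G): row=2 col=0 char='_'
After 3 (k): row=1 col=0 char='s'
After 4 (G): row=2 col=0 char='_'
After 5 ($): row=2 col=15 char='x'
After 6 (h): row=2 col=14 char='i'
After 7 (j): row=2 col=14 char='i'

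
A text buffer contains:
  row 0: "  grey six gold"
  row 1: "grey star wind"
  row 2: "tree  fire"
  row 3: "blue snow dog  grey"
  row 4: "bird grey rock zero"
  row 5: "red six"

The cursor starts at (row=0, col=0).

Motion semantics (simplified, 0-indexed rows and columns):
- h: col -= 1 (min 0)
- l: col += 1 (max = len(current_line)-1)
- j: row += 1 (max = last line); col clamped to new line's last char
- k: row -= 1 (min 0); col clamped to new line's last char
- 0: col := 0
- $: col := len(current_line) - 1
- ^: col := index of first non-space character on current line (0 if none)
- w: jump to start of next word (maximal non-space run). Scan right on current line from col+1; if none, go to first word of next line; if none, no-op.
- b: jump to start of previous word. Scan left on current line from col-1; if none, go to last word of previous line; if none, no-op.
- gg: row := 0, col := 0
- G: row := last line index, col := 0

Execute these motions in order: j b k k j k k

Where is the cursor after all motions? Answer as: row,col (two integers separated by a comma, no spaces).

Answer: 0,11

Derivation:
After 1 (j): row=1 col=0 char='g'
After 2 (b): row=0 col=11 char='g'
After 3 (k): row=0 col=11 char='g'
After 4 (k): row=0 col=11 char='g'
After 5 (j): row=1 col=11 char='i'
After 6 (k): row=0 col=11 char='g'
After 7 (k): row=0 col=11 char='g'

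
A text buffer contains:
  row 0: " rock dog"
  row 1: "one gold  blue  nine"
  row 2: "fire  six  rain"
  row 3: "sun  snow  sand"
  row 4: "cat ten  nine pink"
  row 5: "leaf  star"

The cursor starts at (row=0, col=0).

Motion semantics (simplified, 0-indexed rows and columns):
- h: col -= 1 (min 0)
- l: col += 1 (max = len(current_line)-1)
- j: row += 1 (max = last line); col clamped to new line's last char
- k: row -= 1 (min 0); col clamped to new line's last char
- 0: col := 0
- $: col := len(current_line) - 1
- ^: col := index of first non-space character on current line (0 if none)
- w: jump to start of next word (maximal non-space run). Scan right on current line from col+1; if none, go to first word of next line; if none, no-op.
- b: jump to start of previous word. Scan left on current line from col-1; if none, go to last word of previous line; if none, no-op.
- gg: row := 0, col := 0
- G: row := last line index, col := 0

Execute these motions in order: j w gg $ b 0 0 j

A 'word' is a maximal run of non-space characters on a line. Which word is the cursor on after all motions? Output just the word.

After 1 (j): row=1 col=0 char='o'
After 2 (w): row=1 col=4 char='g'
After 3 (gg): row=0 col=0 char='_'
After 4 ($): row=0 col=8 char='g'
After 5 (b): row=0 col=6 char='d'
After 6 (0): row=0 col=0 char='_'
After 7 (0): row=0 col=0 char='_'
After 8 (j): row=1 col=0 char='o'

Answer: one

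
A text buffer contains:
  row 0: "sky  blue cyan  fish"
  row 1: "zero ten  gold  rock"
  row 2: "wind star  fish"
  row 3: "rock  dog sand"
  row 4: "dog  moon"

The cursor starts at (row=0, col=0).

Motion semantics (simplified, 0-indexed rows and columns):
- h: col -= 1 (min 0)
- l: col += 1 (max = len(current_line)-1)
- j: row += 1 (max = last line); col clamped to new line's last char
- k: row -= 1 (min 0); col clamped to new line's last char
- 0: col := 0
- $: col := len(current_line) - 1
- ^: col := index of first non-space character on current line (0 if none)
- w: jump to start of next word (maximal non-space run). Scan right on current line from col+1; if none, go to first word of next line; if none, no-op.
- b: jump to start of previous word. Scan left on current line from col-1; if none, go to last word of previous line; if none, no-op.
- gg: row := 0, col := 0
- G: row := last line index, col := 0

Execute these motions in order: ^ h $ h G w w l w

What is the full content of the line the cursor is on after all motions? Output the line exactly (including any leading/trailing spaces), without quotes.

Answer: dog  moon

Derivation:
After 1 (^): row=0 col=0 char='s'
After 2 (h): row=0 col=0 char='s'
After 3 ($): row=0 col=19 char='h'
After 4 (h): row=0 col=18 char='s'
After 5 (G): row=4 col=0 char='d'
After 6 (w): row=4 col=5 char='m'
After 7 (w): row=4 col=5 char='m'
After 8 (l): row=4 col=6 char='o'
After 9 (w): row=4 col=6 char='o'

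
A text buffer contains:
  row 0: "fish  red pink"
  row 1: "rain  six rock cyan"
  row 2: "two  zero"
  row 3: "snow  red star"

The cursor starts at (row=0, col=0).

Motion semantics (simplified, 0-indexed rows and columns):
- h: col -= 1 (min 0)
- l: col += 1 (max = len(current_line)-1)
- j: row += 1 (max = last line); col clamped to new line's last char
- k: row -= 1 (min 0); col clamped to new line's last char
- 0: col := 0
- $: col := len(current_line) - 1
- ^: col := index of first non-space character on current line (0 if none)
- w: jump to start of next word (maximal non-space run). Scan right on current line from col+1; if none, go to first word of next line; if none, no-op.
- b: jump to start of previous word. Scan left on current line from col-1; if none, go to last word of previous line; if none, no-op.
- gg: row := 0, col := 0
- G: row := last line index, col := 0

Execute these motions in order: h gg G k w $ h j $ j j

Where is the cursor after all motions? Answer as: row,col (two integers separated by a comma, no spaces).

Answer: 3,13

Derivation:
After 1 (h): row=0 col=0 char='f'
After 2 (gg): row=0 col=0 char='f'
After 3 (G): row=3 col=0 char='s'
After 4 (k): row=2 col=0 char='t'
After 5 (w): row=2 col=5 char='z'
After 6 ($): row=2 col=8 char='o'
After 7 (h): row=2 col=7 char='r'
After 8 (j): row=3 col=7 char='e'
After 9 ($): row=3 col=13 char='r'
After 10 (j): row=3 col=13 char='r'
After 11 (j): row=3 col=13 char='r'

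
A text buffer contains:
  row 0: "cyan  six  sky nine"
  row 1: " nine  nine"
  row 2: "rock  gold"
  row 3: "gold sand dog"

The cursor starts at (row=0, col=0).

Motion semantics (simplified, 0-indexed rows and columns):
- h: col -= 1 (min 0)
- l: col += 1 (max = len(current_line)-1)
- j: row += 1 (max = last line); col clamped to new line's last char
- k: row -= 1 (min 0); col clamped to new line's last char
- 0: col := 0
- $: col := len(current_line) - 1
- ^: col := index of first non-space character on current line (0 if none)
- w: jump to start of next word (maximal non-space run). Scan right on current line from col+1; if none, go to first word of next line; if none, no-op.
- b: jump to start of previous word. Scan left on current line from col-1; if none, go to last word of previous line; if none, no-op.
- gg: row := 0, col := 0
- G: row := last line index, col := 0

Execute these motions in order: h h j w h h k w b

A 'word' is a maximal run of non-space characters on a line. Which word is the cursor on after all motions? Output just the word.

Answer: cyan

Derivation:
After 1 (h): row=0 col=0 char='c'
After 2 (h): row=0 col=0 char='c'
After 3 (j): row=1 col=0 char='_'
After 4 (w): row=1 col=1 char='n'
After 5 (h): row=1 col=0 char='_'
After 6 (h): row=1 col=0 char='_'
After 7 (k): row=0 col=0 char='c'
After 8 (w): row=0 col=6 char='s'
After 9 (b): row=0 col=0 char='c'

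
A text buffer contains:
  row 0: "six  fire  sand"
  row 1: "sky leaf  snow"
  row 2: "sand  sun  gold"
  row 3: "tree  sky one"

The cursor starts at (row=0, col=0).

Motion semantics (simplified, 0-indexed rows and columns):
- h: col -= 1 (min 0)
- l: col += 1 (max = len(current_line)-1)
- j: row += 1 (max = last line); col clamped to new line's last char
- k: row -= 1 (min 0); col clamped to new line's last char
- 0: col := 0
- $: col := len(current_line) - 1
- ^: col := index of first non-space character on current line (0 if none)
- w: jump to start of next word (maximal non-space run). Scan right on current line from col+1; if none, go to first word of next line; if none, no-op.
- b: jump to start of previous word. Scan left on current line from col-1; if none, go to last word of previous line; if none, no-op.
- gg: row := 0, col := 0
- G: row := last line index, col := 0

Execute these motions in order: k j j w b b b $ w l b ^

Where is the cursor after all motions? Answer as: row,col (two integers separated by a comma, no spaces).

Answer: 2,0

Derivation:
After 1 (k): row=0 col=0 char='s'
After 2 (j): row=1 col=0 char='s'
After 3 (j): row=2 col=0 char='s'
After 4 (w): row=2 col=6 char='s'
After 5 (b): row=2 col=0 char='s'
After 6 (b): row=1 col=10 char='s'
After 7 (b): row=1 col=4 char='l'
After 8 ($): row=1 col=13 char='w'
After 9 (w): row=2 col=0 char='s'
After 10 (l): row=2 col=1 char='a'
After 11 (b): row=2 col=0 char='s'
After 12 (^): row=2 col=0 char='s'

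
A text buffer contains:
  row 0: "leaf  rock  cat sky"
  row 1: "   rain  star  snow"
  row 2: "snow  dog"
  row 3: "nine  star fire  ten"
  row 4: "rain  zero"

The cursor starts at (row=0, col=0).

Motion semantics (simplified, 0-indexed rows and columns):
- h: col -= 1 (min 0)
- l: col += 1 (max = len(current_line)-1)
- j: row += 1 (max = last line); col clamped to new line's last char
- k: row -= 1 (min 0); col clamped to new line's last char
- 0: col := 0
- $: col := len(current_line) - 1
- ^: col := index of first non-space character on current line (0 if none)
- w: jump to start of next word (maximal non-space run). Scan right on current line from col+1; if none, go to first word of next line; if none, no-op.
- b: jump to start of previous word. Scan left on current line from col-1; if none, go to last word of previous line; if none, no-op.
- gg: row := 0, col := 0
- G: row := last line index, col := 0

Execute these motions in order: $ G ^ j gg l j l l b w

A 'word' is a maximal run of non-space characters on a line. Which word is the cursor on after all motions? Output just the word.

Answer: rain

Derivation:
After 1 ($): row=0 col=18 char='y'
After 2 (G): row=4 col=0 char='r'
After 3 (^): row=4 col=0 char='r'
After 4 (j): row=4 col=0 char='r'
After 5 (gg): row=0 col=0 char='l'
After 6 (l): row=0 col=1 char='e'
After 7 (j): row=1 col=1 char='_'
After 8 (l): row=1 col=2 char='_'
After 9 (l): row=1 col=3 char='r'
After 10 (b): row=0 col=16 char='s'
After 11 (w): row=1 col=3 char='r'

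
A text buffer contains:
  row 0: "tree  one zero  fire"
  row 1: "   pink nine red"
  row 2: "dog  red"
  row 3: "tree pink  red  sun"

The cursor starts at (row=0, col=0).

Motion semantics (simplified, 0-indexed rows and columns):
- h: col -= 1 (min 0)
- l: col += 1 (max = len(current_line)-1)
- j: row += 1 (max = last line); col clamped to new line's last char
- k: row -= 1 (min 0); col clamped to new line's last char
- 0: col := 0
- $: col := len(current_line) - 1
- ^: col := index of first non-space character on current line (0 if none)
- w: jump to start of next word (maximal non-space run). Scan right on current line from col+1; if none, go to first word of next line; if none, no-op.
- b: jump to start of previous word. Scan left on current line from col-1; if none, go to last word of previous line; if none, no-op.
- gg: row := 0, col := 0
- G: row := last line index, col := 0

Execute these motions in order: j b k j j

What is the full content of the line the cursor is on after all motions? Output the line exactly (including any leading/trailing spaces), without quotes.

After 1 (j): row=1 col=0 char='_'
After 2 (b): row=0 col=16 char='f'
After 3 (k): row=0 col=16 char='f'
After 4 (j): row=1 col=15 char='d'
After 5 (j): row=2 col=7 char='d'

Answer: dog  red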